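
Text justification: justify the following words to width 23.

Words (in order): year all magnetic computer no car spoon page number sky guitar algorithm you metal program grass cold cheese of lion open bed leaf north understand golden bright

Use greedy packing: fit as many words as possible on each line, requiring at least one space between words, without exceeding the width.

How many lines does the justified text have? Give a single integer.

Line 1: ['year', 'all', 'magnetic'] (min_width=17, slack=6)
Line 2: ['computer', 'no', 'car', 'spoon'] (min_width=21, slack=2)
Line 3: ['page', 'number', 'sky', 'guitar'] (min_width=22, slack=1)
Line 4: ['algorithm', 'you', 'metal'] (min_width=19, slack=4)
Line 5: ['program', 'grass', 'cold'] (min_width=18, slack=5)
Line 6: ['cheese', 'of', 'lion', 'open', 'bed'] (min_width=23, slack=0)
Line 7: ['leaf', 'north', 'understand'] (min_width=21, slack=2)
Line 8: ['golden', 'bright'] (min_width=13, slack=10)
Total lines: 8

Answer: 8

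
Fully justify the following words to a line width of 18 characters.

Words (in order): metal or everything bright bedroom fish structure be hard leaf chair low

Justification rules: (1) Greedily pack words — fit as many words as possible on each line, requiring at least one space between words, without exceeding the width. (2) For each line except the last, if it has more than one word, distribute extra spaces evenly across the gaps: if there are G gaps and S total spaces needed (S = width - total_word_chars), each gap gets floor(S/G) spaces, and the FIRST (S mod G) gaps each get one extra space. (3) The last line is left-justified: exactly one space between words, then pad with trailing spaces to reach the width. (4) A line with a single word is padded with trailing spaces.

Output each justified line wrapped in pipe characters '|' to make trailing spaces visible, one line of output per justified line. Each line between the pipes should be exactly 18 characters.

Answer: |metal           or|
|everything  bright|
|bedroom       fish|
|structure  be hard|
|leaf chair low    |

Derivation:
Line 1: ['metal', 'or'] (min_width=8, slack=10)
Line 2: ['everything', 'bright'] (min_width=17, slack=1)
Line 3: ['bedroom', 'fish'] (min_width=12, slack=6)
Line 4: ['structure', 'be', 'hard'] (min_width=17, slack=1)
Line 5: ['leaf', 'chair', 'low'] (min_width=14, slack=4)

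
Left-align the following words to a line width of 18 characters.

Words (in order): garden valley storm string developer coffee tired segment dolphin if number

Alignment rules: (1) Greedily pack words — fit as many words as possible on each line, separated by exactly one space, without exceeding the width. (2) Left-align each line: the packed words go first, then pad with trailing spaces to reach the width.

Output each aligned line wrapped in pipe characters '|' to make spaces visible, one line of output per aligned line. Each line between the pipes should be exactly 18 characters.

Line 1: ['garden', 'valley'] (min_width=13, slack=5)
Line 2: ['storm', 'string'] (min_width=12, slack=6)
Line 3: ['developer', 'coffee'] (min_width=16, slack=2)
Line 4: ['tired', 'segment'] (min_width=13, slack=5)
Line 5: ['dolphin', 'if', 'number'] (min_width=17, slack=1)

Answer: |garden valley     |
|storm string      |
|developer coffee  |
|tired segment     |
|dolphin if number |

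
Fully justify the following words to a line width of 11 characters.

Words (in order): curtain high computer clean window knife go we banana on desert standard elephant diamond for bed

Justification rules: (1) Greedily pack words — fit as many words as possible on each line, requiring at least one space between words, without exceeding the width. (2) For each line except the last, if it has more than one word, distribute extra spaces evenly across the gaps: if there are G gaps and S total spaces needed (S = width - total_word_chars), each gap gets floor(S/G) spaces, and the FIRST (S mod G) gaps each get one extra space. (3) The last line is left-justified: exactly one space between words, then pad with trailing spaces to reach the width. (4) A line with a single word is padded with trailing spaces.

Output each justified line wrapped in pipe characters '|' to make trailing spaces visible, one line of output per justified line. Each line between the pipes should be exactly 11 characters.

Line 1: ['curtain'] (min_width=7, slack=4)
Line 2: ['high'] (min_width=4, slack=7)
Line 3: ['computer'] (min_width=8, slack=3)
Line 4: ['clean'] (min_width=5, slack=6)
Line 5: ['window'] (min_width=6, slack=5)
Line 6: ['knife', 'go', 'we'] (min_width=11, slack=0)
Line 7: ['banana', 'on'] (min_width=9, slack=2)
Line 8: ['desert'] (min_width=6, slack=5)
Line 9: ['standard'] (min_width=8, slack=3)
Line 10: ['elephant'] (min_width=8, slack=3)
Line 11: ['diamond', 'for'] (min_width=11, slack=0)
Line 12: ['bed'] (min_width=3, slack=8)

Answer: |curtain    |
|high       |
|computer   |
|clean      |
|window     |
|knife go we|
|banana   on|
|desert     |
|standard   |
|elephant   |
|diamond for|
|bed        |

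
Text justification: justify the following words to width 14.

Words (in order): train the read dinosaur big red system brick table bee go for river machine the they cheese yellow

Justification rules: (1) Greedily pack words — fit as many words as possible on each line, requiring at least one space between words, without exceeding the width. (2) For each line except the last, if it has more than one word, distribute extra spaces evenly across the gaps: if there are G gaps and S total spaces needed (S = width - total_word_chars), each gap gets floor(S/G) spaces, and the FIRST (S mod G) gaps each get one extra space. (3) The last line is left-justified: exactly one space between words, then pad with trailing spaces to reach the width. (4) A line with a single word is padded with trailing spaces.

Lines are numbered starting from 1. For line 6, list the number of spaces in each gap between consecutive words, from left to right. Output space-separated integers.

Line 1: ['train', 'the', 'read'] (min_width=14, slack=0)
Line 2: ['dinosaur', 'big'] (min_width=12, slack=2)
Line 3: ['red', 'system'] (min_width=10, slack=4)
Line 4: ['brick', 'table'] (min_width=11, slack=3)
Line 5: ['bee', 'go', 'for'] (min_width=10, slack=4)
Line 6: ['river', 'machine'] (min_width=13, slack=1)
Line 7: ['the', 'they'] (min_width=8, slack=6)
Line 8: ['cheese', 'yellow'] (min_width=13, slack=1)

Answer: 2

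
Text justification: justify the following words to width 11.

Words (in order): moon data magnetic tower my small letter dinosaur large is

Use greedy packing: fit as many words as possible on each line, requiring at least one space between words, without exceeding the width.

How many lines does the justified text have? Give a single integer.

Line 1: ['moon', 'data'] (min_width=9, slack=2)
Line 2: ['magnetic'] (min_width=8, slack=3)
Line 3: ['tower', 'my'] (min_width=8, slack=3)
Line 4: ['small'] (min_width=5, slack=6)
Line 5: ['letter'] (min_width=6, slack=5)
Line 6: ['dinosaur'] (min_width=8, slack=3)
Line 7: ['large', 'is'] (min_width=8, slack=3)
Total lines: 7

Answer: 7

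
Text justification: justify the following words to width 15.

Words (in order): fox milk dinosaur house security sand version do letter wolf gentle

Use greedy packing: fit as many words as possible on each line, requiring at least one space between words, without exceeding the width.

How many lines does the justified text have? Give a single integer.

Answer: 6

Derivation:
Line 1: ['fox', 'milk'] (min_width=8, slack=7)
Line 2: ['dinosaur', 'house'] (min_width=14, slack=1)
Line 3: ['security', 'sand'] (min_width=13, slack=2)
Line 4: ['version', 'do'] (min_width=10, slack=5)
Line 5: ['letter', 'wolf'] (min_width=11, slack=4)
Line 6: ['gentle'] (min_width=6, slack=9)
Total lines: 6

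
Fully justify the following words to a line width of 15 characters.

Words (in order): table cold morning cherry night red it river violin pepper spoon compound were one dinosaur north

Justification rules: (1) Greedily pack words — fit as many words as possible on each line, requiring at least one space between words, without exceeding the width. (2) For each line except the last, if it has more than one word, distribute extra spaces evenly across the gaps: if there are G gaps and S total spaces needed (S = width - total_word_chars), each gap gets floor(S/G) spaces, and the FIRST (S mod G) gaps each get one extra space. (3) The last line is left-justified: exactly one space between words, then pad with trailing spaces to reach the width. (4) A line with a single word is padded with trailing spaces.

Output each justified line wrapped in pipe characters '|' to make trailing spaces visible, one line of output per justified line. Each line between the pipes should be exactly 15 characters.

Line 1: ['table', 'cold'] (min_width=10, slack=5)
Line 2: ['morning', 'cherry'] (min_width=14, slack=1)
Line 3: ['night', 'red', 'it'] (min_width=12, slack=3)
Line 4: ['river', 'violin'] (min_width=12, slack=3)
Line 5: ['pepper', 'spoon'] (min_width=12, slack=3)
Line 6: ['compound', 'were'] (min_width=13, slack=2)
Line 7: ['one', 'dinosaur'] (min_width=12, slack=3)
Line 8: ['north'] (min_width=5, slack=10)

Answer: |table      cold|
|morning  cherry|
|night   red  it|
|river    violin|
|pepper    spoon|
|compound   were|
|one    dinosaur|
|north          |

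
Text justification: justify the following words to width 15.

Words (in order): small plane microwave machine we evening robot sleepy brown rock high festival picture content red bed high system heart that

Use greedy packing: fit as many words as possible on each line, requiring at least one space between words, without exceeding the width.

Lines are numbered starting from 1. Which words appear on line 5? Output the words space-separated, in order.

Line 1: ['small', 'plane'] (min_width=11, slack=4)
Line 2: ['microwave'] (min_width=9, slack=6)
Line 3: ['machine', 'we'] (min_width=10, slack=5)
Line 4: ['evening', 'robot'] (min_width=13, slack=2)
Line 5: ['sleepy', 'brown'] (min_width=12, slack=3)
Line 6: ['rock', 'high'] (min_width=9, slack=6)
Line 7: ['festival'] (min_width=8, slack=7)
Line 8: ['picture', 'content'] (min_width=15, slack=0)
Line 9: ['red', 'bed', 'high'] (min_width=12, slack=3)
Line 10: ['system', 'heart'] (min_width=12, slack=3)
Line 11: ['that'] (min_width=4, slack=11)

Answer: sleepy brown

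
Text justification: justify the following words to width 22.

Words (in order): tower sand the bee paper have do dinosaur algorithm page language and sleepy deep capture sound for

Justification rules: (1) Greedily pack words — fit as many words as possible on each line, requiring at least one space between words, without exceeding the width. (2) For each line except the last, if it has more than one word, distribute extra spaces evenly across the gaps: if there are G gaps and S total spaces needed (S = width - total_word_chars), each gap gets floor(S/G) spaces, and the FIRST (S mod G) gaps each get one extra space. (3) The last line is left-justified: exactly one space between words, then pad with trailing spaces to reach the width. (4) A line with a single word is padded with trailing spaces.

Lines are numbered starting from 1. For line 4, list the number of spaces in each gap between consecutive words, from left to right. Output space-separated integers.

Line 1: ['tower', 'sand', 'the', 'bee'] (min_width=18, slack=4)
Line 2: ['paper', 'have', 'do', 'dinosaur'] (min_width=22, slack=0)
Line 3: ['algorithm', 'page'] (min_width=14, slack=8)
Line 4: ['language', 'and', 'sleepy'] (min_width=19, slack=3)
Line 5: ['deep', 'capture', 'sound', 'for'] (min_width=22, slack=0)

Answer: 3 2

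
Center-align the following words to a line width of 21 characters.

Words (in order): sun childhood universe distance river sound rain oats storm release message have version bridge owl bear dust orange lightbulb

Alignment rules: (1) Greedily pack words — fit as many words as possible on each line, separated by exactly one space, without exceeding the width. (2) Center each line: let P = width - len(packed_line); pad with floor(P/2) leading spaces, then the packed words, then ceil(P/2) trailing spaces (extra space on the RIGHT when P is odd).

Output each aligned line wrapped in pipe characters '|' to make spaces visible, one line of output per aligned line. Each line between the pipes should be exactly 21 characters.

Answer: |    sun childhood    |
|  universe distance  |
|river sound rain oats|
|storm release message|
| have version bridge |
|owl bear dust orange |
|      lightbulb      |

Derivation:
Line 1: ['sun', 'childhood'] (min_width=13, slack=8)
Line 2: ['universe', 'distance'] (min_width=17, slack=4)
Line 3: ['river', 'sound', 'rain', 'oats'] (min_width=21, slack=0)
Line 4: ['storm', 'release', 'message'] (min_width=21, slack=0)
Line 5: ['have', 'version', 'bridge'] (min_width=19, slack=2)
Line 6: ['owl', 'bear', 'dust', 'orange'] (min_width=20, slack=1)
Line 7: ['lightbulb'] (min_width=9, slack=12)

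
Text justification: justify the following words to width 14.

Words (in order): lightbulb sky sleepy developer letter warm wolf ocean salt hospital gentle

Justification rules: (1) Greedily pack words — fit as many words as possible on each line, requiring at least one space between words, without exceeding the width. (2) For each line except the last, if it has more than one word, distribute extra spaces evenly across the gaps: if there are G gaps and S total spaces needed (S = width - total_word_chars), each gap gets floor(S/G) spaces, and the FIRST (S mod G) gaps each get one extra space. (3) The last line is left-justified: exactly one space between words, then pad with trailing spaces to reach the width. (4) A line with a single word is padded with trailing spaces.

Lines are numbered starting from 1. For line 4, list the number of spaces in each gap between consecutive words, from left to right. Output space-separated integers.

Answer: 4

Derivation:
Line 1: ['lightbulb', 'sky'] (min_width=13, slack=1)
Line 2: ['sleepy'] (min_width=6, slack=8)
Line 3: ['developer'] (min_width=9, slack=5)
Line 4: ['letter', 'warm'] (min_width=11, slack=3)
Line 5: ['wolf', 'ocean'] (min_width=10, slack=4)
Line 6: ['salt', 'hospital'] (min_width=13, slack=1)
Line 7: ['gentle'] (min_width=6, slack=8)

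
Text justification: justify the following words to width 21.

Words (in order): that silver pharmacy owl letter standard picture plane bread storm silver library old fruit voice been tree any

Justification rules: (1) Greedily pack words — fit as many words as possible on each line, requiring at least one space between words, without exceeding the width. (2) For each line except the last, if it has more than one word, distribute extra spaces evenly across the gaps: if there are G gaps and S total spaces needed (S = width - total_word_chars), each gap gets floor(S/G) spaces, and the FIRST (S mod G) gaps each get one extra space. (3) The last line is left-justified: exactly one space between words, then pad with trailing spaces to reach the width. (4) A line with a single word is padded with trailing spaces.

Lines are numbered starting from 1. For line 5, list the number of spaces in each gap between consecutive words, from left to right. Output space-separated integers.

Answer: 2 1 1

Derivation:
Line 1: ['that', 'silver', 'pharmacy'] (min_width=20, slack=1)
Line 2: ['owl', 'letter', 'standard'] (min_width=19, slack=2)
Line 3: ['picture', 'plane', 'bread'] (min_width=19, slack=2)
Line 4: ['storm', 'silver', 'library'] (min_width=20, slack=1)
Line 5: ['old', 'fruit', 'voice', 'been'] (min_width=20, slack=1)
Line 6: ['tree', 'any'] (min_width=8, slack=13)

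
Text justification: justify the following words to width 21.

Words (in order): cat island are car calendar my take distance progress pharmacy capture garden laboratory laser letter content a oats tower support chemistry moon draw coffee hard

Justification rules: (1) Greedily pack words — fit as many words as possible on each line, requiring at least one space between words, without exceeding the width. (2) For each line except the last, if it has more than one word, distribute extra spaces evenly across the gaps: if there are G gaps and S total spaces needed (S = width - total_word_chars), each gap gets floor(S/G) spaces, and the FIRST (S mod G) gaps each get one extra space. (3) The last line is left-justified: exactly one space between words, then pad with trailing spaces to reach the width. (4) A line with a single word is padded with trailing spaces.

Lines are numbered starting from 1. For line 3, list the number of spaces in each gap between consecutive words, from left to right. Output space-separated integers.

Line 1: ['cat', 'island', 'are', 'car'] (min_width=18, slack=3)
Line 2: ['calendar', 'my', 'take'] (min_width=16, slack=5)
Line 3: ['distance', 'progress'] (min_width=17, slack=4)
Line 4: ['pharmacy', 'capture'] (min_width=16, slack=5)
Line 5: ['garden', 'laboratory'] (min_width=17, slack=4)
Line 6: ['laser', 'letter', 'content'] (min_width=20, slack=1)
Line 7: ['a', 'oats', 'tower', 'support'] (min_width=20, slack=1)
Line 8: ['chemistry', 'moon', 'draw'] (min_width=19, slack=2)
Line 9: ['coffee', 'hard'] (min_width=11, slack=10)

Answer: 5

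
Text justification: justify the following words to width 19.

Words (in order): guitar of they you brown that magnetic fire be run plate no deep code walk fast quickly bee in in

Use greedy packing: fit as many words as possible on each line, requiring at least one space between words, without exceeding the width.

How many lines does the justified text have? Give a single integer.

Answer: 6

Derivation:
Line 1: ['guitar', 'of', 'they', 'you'] (min_width=18, slack=1)
Line 2: ['brown', 'that', 'magnetic'] (min_width=19, slack=0)
Line 3: ['fire', 'be', 'run', 'plate'] (min_width=17, slack=2)
Line 4: ['no', 'deep', 'code', 'walk'] (min_width=17, slack=2)
Line 5: ['fast', 'quickly', 'bee', 'in'] (min_width=19, slack=0)
Line 6: ['in'] (min_width=2, slack=17)
Total lines: 6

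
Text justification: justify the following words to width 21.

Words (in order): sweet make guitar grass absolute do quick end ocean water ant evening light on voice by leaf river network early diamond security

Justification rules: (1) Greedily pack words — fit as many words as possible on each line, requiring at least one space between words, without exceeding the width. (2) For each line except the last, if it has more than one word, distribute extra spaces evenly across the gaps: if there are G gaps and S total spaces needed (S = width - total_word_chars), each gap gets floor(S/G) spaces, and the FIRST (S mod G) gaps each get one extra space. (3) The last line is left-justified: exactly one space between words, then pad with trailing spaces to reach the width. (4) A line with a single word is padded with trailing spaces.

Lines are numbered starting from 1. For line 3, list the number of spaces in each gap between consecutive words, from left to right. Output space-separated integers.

Answer: 1 1 1

Derivation:
Line 1: ['sweet', 'make', 'guitar'] (min_width=17, slack=4)
Line 2: ['grass', 'absolute', 'do'] (min_width=17, slack=4)
Line 3: ['quick', 'end', 'ocean', 'water'] (min_width=21, slack=0)
Line 4: ['ant', 'evening', 'light', 'on'] (min_width=20, slack=1)
Line 5: ['voice', 'by', 'leaf', 'river'] (min_width=19, slack=2)
Line 6: ['network', 'early', 'diamond'] (min_width=21, slack=0)
Line 7: ['security'] (min_width=8, slack=13)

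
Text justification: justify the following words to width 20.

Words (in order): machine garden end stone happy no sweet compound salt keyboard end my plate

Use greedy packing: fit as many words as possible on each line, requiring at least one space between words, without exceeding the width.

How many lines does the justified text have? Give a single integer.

Answer: 5

Derivation:
Line 1: ['machine', 'garden', 'end'] (min_width=18, slack=2)
Line 2: ['stone', 'happy', 'no', 'sweet'] (min_width=20, slack=0)
Line 3: ['compound', 'salt'] (min_width=13, slack=7)
Line 4: ['keyboard', 'end', 'my'] (min_width=15, slack=5)
Line 5: ['plate'] (min_width=5, slack=15)
Total lines: 5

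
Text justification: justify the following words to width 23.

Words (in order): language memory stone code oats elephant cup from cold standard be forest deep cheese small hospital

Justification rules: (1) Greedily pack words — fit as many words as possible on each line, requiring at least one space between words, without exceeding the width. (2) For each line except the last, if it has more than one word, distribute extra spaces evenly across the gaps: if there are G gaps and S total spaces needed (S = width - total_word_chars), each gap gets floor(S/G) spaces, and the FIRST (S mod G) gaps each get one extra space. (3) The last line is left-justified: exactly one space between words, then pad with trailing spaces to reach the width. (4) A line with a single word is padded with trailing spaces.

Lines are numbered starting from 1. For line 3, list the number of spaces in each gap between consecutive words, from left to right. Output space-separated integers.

Line 1: ['language', 'memory', 'stone'] (min_width=21, slack=2)
Line 2: ['code', 'oats', 'elephant', 'cup'] (min_width=22, slack=1)
Line 3: ['from', 'cold', 'standard', 'be'] (min_width=21, slack=2)
Line 4: ['forest', 'deep', 'cheese'] (min_width=18, slack=5)
Line 5: ['small', 'hospital'] (min_width=14, slack=9)

Answer: 2 2 1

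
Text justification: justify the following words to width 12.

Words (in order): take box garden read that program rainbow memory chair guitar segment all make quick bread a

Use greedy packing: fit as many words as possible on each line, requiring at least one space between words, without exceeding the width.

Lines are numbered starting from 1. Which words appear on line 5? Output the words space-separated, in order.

Answer: memory chair

Derivation:
Line 1: ['take', 'box'] (min_width=8, slack=4)
Line 2: ['garden', 'read'] (min_width=11, slack=1)
Line 3: ['that', 'program'] (min_width=12, slack=0)
Line 4: ['rainbow'] (min_width=7, slack=5)
Line 5: ['memory', 'chair'] (min_width=12, slack=0)
Line 6: ['guitar'] (min_width=6, slack=6)
Line 7: ['segment', 'all'] (min_width=11, slack=1)
Line 8: ['make', 'quick'] (min_width=10, slack=2)
Line 9: ['bread', 'a'] (min_width=7, slack=5)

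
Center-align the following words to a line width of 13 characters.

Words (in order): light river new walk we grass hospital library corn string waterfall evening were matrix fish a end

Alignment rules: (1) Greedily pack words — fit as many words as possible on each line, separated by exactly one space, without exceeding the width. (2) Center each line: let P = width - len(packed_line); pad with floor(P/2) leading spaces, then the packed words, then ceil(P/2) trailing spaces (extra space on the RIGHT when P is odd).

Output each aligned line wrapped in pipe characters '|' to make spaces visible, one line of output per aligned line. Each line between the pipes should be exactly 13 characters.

Answer: | light river |
| new walk we |
|    grass    |
|  hospital   |
|library corn |
|   string    |
|  waterfall  |
|evening were |
|matrix fish a|
|     end     |

Derivation:
Line 1: ['light', 'river'] (min_width=11, slack=2)
Line 2: ['new', 'walk', 'we'] (min_width=11, slack=2)
Line 3: ['grass'] (min_width=5, slack=8)
Line 4: ['hospital'] (min_width=8, slack=5)
Line 5: ['library', 'corn'] (min_width=12, slack=1)
Line 6: ['string'] (min_width=6, slack=7)
Line 7: ['waterfall'] (min_width=9, slack=4)
Line 8: ['evening', 'were'] (min_width=12, slack=1)
Line 9: ['matrix', 'fish', 'a'] (min_width=13, slack=0)
Line 10: ['end'] (min_width=3, slack=10)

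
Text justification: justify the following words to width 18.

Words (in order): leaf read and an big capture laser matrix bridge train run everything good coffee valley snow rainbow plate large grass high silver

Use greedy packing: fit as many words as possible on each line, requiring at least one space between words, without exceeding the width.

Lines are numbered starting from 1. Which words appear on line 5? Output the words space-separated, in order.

Answer: everything good

Derivation:
Line 1: ['leaf', 'read', 'and', 'an'] (min_width=16, slack=2)
Line 2: ['big', 'capture', 'laser'] (min_width=17, slack=1)
Line 3: ['matrix', 'bridge'] (min_width=13, slack=5)
Line 4: ['train', 'run'] (min_width=9, slack=9)
Line 5: ['everything', 'good'] (min_width=15, slack=3)
Line 6: ['coffee', 'valley', 'snow'] (min_width=18, slack=0)
Line 7: ['rainbow', 'plate'] (min_width=13, slack=5)
Line 8: ['large', 'grass', 'high'] (min_width=16, slack=2)
Line 9: ['silver'] (min_width=6, slack=12)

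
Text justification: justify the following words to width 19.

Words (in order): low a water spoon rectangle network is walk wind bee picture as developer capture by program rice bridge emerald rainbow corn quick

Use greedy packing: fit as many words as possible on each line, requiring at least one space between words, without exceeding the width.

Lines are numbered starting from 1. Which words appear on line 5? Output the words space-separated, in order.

Answer: developer capture

Derivation:
Line 1: ['low', 'a', 'water', 'spoon'] (min_width=17, slack=2)
Line 2: ['rectangle', 'network'] (min_width=17, slack=2)
Line 3: ['is', 'walk', 'wind', 'bee'] (min_width=16, slack=3)
Line 4: ['picture', 'as'] (min_width=10, slack=9)
Line 5: ['developer', 'capture'] (min_width=17, slack=2)
Line 6: ['by', 'program', 'rice'] (min_width=15, slack=4)
Line 7: ['bridge', 'emerald'] (min_width=14, slack=5)
Line 8: ['rainbow', 'corn', 'quick'] (min_width=18, slack=1)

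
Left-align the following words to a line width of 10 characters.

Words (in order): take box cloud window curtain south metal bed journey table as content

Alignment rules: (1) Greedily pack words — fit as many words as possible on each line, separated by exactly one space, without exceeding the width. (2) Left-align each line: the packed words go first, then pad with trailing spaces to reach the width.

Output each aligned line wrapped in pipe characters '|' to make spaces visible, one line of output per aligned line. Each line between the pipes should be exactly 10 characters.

Answer: |take box  |
|cloud     |
|window    |
|curtain   |
|south     |
|metal bed |
|journey   |
|table as  |
|content   |

Derivation:
Line 1: ['take', 'box'] (min_width=8, slack=2)
Line 2: ['cloud'] (min_width=5, slack=5)
Line 3: ['window'] (min_width=6, slack=4)
Line 4: ['curtain'] (min_width=7, slack=3)
Line 5: ['south'] (min_width=5, slack=5)
Line 6: ['metal', 'bed'] (min_width=9, slack=1)
Line 7: ['journey'] (min_width=7, slack=3)
Line 8: ['table', 'as'] (min_width=8, slack=2)
Line 9: ['content'] (min_width=7, slack=3)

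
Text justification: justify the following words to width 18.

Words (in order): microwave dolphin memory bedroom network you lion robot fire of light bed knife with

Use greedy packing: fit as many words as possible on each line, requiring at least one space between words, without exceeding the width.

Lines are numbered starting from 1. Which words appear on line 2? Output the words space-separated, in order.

Answer: memory bedroom

Derivation:
Line 1: ['microwave', 'dolphin'] (min_width=17, slack=1)
Line 2: ['memory', 'bedroom'] (min_width=14, slack=4)
Line 3: ['network', 'you', 'lion'] (min_width=16, slack=2)
Line 4: ['robot', 'fire', 'of'] (min_width=13, slack=5)
Line 5: ['light', 'bed', 'knife'] (min_width=15, slack=3)
Line 6: ['with'] (min_width=4, slack=14)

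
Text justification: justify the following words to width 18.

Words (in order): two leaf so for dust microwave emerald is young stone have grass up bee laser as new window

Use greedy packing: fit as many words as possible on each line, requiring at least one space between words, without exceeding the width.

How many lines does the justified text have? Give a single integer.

Answer: 6

Derivation:
Line 1: ['two', 'leaf', 'so', 'for'] (min_width=15, slack=3)
Line 2: ['dust', 'microwave'] (min_width=14, slack=4)
Line 3: ['emerald', 'is', 'young'] (min_width=16, slack=2)
Line 4: ['stone', 'have', 'grass'] (min_width=16, slack=2)
Line 5: ['up', 'bee', 'laser', 'as'] (min_width=15, slack=3)
Line 6: ['new', 'window'] (min_width=10, slack=8)
Total lines: 6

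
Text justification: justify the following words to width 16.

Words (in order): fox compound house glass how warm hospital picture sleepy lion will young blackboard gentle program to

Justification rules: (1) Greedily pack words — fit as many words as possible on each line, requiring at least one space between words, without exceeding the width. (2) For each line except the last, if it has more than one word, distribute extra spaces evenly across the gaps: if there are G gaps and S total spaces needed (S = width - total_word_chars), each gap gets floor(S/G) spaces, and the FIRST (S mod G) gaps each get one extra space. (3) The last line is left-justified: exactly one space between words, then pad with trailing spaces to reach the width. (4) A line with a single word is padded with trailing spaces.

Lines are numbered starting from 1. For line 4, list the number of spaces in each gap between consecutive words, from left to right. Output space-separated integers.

Line 1: ['fox', 'compound'] (min_width=12, slack=4)
Line 2: ['house', 'glass', 'how'] (min_width=15, slack=1)
Line 3: ['warm', 'hospital'] (min_width=13, slack=3)
Line 4: ['picture', 'sleepy'] (min_width=14, slack=2)
Line 5: ['lion', 'will', 'young'] (min_width=15, slack=1)
Line 6: ['blackboard'] (min_width=10, slack=6)
Line 7: ['gentle', 'program'] (min_width=14, slack=2)
Line 8: ['to'] (min_width=2, slack=14)

Answer: 3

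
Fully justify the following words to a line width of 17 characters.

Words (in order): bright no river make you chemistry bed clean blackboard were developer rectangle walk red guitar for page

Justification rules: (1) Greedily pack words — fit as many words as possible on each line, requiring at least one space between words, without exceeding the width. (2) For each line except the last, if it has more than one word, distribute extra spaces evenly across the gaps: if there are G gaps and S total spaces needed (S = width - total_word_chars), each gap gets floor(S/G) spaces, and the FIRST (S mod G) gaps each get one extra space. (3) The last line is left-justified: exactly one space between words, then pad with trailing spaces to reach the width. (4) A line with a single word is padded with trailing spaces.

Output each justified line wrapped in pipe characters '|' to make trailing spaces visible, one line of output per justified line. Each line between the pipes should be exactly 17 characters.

Line 1: ['bright', 'no', 'river'] (min_width=15, slack=2)
Line 2: ['make', 'you'] (min_width=8, slack=9)
Line 3: ['chemistry', 'bed'] (min_width=13, slack=4)
Line 4: ['clean', 'blackboard'] (min_width=16, slack=1)
Line 5: ['were', 'developer'] (min_width=14, slack=3)
Line 6: ['rectangle', 'walk'] (min_width=14, slack=3)
Line 7: ['red', 'guitar', 'for'] (min_width=14, slack=3)
Line 8: ['page'] (min_width=4, slack=13)

Answer: |bright  no  river|
|make          you|
|chemistry     bed|
|clean  blackboard|
|were    developer|
|rectangle    walk|
|red   guitar  for|
|page             |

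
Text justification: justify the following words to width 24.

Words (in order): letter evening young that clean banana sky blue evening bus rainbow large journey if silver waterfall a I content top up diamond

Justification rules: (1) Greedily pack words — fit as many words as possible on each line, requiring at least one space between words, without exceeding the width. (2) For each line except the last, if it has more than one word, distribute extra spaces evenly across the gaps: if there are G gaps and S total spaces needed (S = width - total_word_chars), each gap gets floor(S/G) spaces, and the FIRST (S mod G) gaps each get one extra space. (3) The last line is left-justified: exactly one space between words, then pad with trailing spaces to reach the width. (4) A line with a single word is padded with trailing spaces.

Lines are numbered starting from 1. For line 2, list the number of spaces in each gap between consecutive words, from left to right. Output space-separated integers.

Answer: 2 2 2

Derivation:
Line 1: ['letter', 'evening', 'young'] (min_width=20, slack=4)
Line 2: ['that', 'clean', 'banana', 'sky'] (min_width=21, slack=3)
Line 3: ['blue', 'evening', 'bus', 'rainbow'] (min_width=24, slack=0)
Line 4: ['large', 'journey', 'if', 'silver'] (min_width=23, slack=1)
Line 5: ['waterfall', 'a', 'I', 'content'] (min_width=21, slack=3)
Line 6: ['top', 'up', 'diamond'] (min_width=14, slack=10)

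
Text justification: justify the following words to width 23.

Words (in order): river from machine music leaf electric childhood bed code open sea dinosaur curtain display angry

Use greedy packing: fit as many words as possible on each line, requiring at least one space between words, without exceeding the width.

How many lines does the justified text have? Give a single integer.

Answer: 5

Derivation:
Line 1: ['river', 'from', 'machine'] (min_width=18, slack=5)
Line 2: ['music', 'leaf', 'electric'] (min_width=19, slack=4)
Line 3: ['childhood', 'bed', 'code', 'open'] (min_width=23, slack=0)
Line 4: ['sea', 'dinosaur', 'curtain'] (min_width=20, slack=3)
Line 5: ['display', 'angry'] (min_width=13, slack=10)
Total lines: 5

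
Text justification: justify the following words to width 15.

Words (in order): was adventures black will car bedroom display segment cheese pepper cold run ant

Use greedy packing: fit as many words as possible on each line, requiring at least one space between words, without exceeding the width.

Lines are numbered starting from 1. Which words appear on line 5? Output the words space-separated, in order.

Answer: pepper cold run

Derivation:
Line 1: ['was', 'adventures'] (min_width=14, slack=1)
Line 2: ['black', 'will', 'car'] (min_width=14, slack=1)
Line 3: ['bedroom', 'display'] (min_width=15, slack=0)
Line 4: ['segment', 'cheese'] (min_width=14, slack=1)
Line 5: ['pepper', 'cold', 'run'] (min_width=15, slack=0)
Line 6: ['ant'] (min_width=3, slack=12)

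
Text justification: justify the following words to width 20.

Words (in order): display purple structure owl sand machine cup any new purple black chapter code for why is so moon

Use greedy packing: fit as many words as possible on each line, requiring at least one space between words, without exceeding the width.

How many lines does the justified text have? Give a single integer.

Answer: 6

Derivation:
Line 1: ['display', 'purple'] (min_width=14, slack=6)
Line 2: ['structure', 'owl', 'sand'] (min_width=18, slack=2)
Line 3: ['machine', 'cup', 'any', 'new'] (min_width=19, slack=1)
Line 4: ['purple', 'black', 'chapter'] (min_width=20, slack=0)
Line 5: ['code', 'for', 'why', 'is', 'so'] (min_width=18, slack=2)
Line 6: ['moon'] (min_width=4, slack=16)
Total lines: 6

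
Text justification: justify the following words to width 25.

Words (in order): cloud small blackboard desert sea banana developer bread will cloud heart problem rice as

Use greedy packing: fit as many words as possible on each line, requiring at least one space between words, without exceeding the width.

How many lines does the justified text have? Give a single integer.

Answer: 5

Derivation:
Line 1: ['cloud', 'small', 'blackboard'] (min_width=22, slack=3)
Line 2: ['desert', 'sea', 'banana'] (min_width=17, slack=8)
Line 3: ['developer', 'bread', 'will'] (min_width=20, slack=5)
Line 4: ['cloud', 'heart', 'problem', 'rice'] (min_width=24, slack=1)
Line 5: ['as'] (min_width=2, slack=23)
Total lines: 5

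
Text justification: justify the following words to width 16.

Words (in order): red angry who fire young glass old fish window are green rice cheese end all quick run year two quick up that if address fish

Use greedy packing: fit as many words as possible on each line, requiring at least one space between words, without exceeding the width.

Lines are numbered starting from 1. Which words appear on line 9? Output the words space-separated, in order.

Answer: fish

Derivation:
Line 1: ['red', 'angry', 'who'] (min_width=13, slack=3)
Line 2: ['fire', 'young', 'glass'] (min_width=16, slack=0)
Line 3: ['old', 'fish', 'window'] (min_width=15, slack=1)
Line 4: ['are', 'green', 'rice'] (min_width=14, slack=2)
Line 5: ['cheese', 'end', 'all'] (min_width=14, slack=2)
Line 6: ['quick', 'run', 'year'] (min_width=14, slack=2)
Line 7: ['two', 'quick', 'up'] (min_width=12, slack=4)
Line 8: ['that', 'if', 'address'] (min_width=15, slack=1)
Line 9: ['fish'] (min_width=4, slack=12)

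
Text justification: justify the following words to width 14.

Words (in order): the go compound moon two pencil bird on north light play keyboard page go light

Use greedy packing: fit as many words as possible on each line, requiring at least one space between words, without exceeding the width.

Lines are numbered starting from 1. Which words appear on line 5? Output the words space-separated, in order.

Answer: light play

Derivation:
Line 1: ['the', 'go'] (min_width=6, slack=8)
Line 2: ['compound', 'moon'] (min_width=13, slack=1)
Line 3: ['two', 'pencil'] (min_width=10, slack=4)
Line 4: ['bird', 'on', 'north'] (min_width=13, slack=1)
Line 5: ['light', 'play'] (min_width=10, slack=4)
Line 6: ['keyboard', 'page'] (min_width=13, slack=1)
Line 7: ['go', 'light'] (min_width=8, slack=6)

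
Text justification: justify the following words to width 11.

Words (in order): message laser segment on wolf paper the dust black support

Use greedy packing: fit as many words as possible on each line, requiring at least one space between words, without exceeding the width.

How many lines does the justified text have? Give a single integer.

Line 1: ['message'] (min_width=7, slack=4)
Line 2: ['laser'] (min_width=5, slack=6)
Line 3: ['segment', 'on'] (min_width=10, slack=1)
Line 4: ['wolf', 'paper'] (min_width=10, slack=1)
Line 5: ['the', 'dust'] (min_width=8, slack=3)
Line 6: ['black'] (min_width=5, slack=6)
Line 7: ['support'] (min_width=7, slack=4)
Total lines: 7

Answer: 7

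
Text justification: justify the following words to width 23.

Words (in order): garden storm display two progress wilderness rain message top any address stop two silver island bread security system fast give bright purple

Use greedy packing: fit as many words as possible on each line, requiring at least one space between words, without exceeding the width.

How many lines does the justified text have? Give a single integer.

Line 1: ['garden', 'storm', 'display'] (min_width=20, slack=3)
Line 2: ['two', 'progress', 'wilderness'] (min_width=23, slack=0)
Line 3: ['rain', 'message', 'top', 'any'] (min_width=20, slack=3)
Line 4: ['address', 'stop', 'two', 'silver'] (min_width=23, slack=0)
Line 5: ['island', 'bread', 'security'] (min_width=21, slack=2)
Line 6: ['system', 'fast', 'give', 'bright'] (min_width=23, slack=0)
Line 7: ['purple'] (min_width=6, slack=17)
Total lines: 7

Answer: 7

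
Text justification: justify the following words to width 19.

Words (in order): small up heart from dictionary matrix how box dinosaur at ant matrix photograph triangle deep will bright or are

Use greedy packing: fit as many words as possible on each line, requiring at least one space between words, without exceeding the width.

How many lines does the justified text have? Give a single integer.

Answer: 7

Derivation:
Line 1: ['small', 'up', 'heart', 'from'] (min_width=19, slack=0)
Line 2: ['dictionary', 'matrix'] (min_width=17, slack=2)
Line 3: ['how', 'box', 'dinosaur', 'at'] (min_width=19, slack=0)
Line 4: ['ant', 'matrix'] (min_width=10, slack=9)
Line 5: ['photograph', 'triangle'] (min_width=19, slack=0)
Line 6: ['deep', 'will', 'bright', 'or'] (min_width=19, slack=0)
Line 7: ['are'] (min_width=3, slack=16)
Total lines: 7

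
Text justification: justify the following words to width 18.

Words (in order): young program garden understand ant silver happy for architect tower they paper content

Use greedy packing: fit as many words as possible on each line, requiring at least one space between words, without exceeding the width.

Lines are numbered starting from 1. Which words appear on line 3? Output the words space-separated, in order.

Answer: ant silver happy

Derivation:
Line 1: ['young', 'program'] (min_width=13, slack=5)
Line 2: ['garden', 'understand'] (min_width=17, slack=1)
Line 3: ['ant', 'silver', 'happy'] (min_width=16, slack=2)
Line 4: ['for', 'architect'] (min_width=13, slack=5)
Line 5: ['tower', 'they', 'paper'] (min_width=16, slack=2)
Line 6: ['content'] (min_width=7, slack=11)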